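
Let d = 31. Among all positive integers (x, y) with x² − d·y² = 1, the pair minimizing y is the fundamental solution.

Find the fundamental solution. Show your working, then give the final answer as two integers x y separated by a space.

1520 273

√31 = [5; 1,1,3,5,3,1,1,10, …], period ℓ=8 (even) → k=7
a_0=5:  p_0=5·1+0=5,  q_0=5·0+1=1
…
a_2=1:  p_2=1·6+5=11,  q_2=1·1+1=2
…
a_6=1:  p_6=1·657+206=863,  q_6=1·118+37=155
a_7=1:  p_7=1·863+657=1520,  q_7=1·155+118=273
fundamental: x₁=1520, y₁=273  (since 2310400 − 31·74529 = 1)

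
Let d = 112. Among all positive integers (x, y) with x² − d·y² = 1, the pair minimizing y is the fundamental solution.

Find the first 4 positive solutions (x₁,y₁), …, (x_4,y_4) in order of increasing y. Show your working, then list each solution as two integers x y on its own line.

127 12
32257 3048
8193151 774180
2081028097 196638672

d=112: √d = [10; 1,1,2,1,1,20] (ℓ=6, even), read p_5/q_5
a_0=10:  p_0=10·1+0=10,  q_0=10·0+1=1
a_1=1:  p_1=1·10+1=11,  q_1=1·1+0=1
a_2=1:  p_2=1·11+10=21,  q_2=1·1+1=2
a_3=2:  p_3=2·21+11=53,  q_3=2·2+1=5
a_4=1:  p_4=1·53+21=74,  q_4=1·5+2=7
a_5=1:  p_5=1·74+53=127,  q_5=1·7+5=12
(x₁, y₁) = (127, 12);  127² − 112·12² = 1 ✓
(x_2, y_2) = (127·127 + 112·12·12, 127·12 + 12·127) = (32257, 3048)
(x_3, y_3) = (127·32257 + 112·12·3048, 127·3048 + 12·32257) = (8193151, 774180)
(x_4, y_4) = (127·8193151 + 112·12·774180, 127·774180 + 12·8193151) = (2081028097, 196638672)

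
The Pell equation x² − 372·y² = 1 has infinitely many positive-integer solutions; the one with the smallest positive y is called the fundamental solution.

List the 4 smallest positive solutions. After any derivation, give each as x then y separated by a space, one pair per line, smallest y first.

√372 → a₀=19, period (3,2,12,2,3,38); ℓ=6 even so k=5
a_0=19:  p_0=19·1+0=19,  q_0=19·0+1=1
a_1=3:  p_1=3·19+1=58,  q_1=3·1+0=3
a_2=2:  p_2=2·58+19=135,  q_2=2·3+1=7
…
a_4=2:  p_4=2·1678+135=3491,  q_4=2·87+7=181
a_5=3:  p_5=3·3491+1678=12151,  q_5=3·181+87=630
(x₁, y₁) = (12151, 630);  12151² − 372·630² = 1 ✓
(x_2, y_2) = (12151·12151 + 372·630·630, 12151·630 + 630·12151) = (295293601, 15310260)
(x_3, y_3) = (12151·295293601 + 372·630·15310260, 12151·15310260 + 630·295293601) = (7176225079351, 372069937890)
(x_4, y_4) = (12151·7176225079351 + 372·630·372069937890, 12151·372069937890 + 630·7176225079351) = (174396621583094401, 9042043615292520)

12151 630
295293601 15310260
7176225079351 372069937890
174396621583094401 9042043615292520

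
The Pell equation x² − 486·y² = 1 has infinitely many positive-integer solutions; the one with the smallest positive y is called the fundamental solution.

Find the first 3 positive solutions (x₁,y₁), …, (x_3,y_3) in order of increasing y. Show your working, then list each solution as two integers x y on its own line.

√486 → a₀=22, period (22,44); ℓ=2 even so k=1
i=0: a=22 ⇒ p=22, q=1
i=1: a=22 ⇒ p=485, q=22
(x₁, y₁) = (485, 22);  485² − 486·22² = 1 ✓
n=2: (485,22)∘(485,22) = (485·485+486·22·22, 485·22+22·485) = (470449,21340)
n=3: (470449,21340)∘(485,22) = (485·470449+486·22·21340, 485·21340+22·470449) = (456335045,20699778)

485 22
470449 21340
456335045 20699778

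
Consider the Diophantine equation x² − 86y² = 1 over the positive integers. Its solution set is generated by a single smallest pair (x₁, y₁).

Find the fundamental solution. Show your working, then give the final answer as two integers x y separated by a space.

√86 → a₀=9, period (3,1,1,1,8,1,1,1,3,18); ℓ=10 even so k=9
step 0: (9, 1)  from 9·(1,0) + (0,1)
…
step 3: (65, 7)  from 1·(37,4) + (28,3)
step 4: (102, 11)  from 1·(65,7) + (37,4)
…
step 6: (983, 106)  from 1·(881,95) + (102,11)
…
step 8: (2847, 307)  from 1·(1864,201) + (983,106)
step 9: (10405, 1122)  from 3·(2847,307) + (1864,201)
(x₁, y₁) = (10405, 1122);  10405² − 86·1122² = 1 ✓

10405 1122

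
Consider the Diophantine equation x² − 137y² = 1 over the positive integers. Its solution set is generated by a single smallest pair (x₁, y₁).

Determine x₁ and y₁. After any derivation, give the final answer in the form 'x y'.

6083073 519712

[11; 1,2,2,1,1,2,2,1,22] for √137; ℓ=9 ⇒ convergent index 17
a_0=11:  p_0=11·1+0=11,  q_0=11·0+1=1
…
a_2=2:  p_2=2·12+11=35,  q_2=2·1+1=3
…
a_5=1:  p_5=1·117+82=199,  q_5=1·10+7=17
…
a_8=1:  p_8=1·1229+515=1744,  q_8=1·105+44=149
…
a_11=2:  p_11=2·41341+39597=122279,  q_11=2·3532+3383=10447
…
a_16=2:  p_16=2·1796332+694077=4286741,  q_16=2·153471+59299=366241
a_17=1:  p_17=1·4286741+1796332=6083073,  q_17=1·366241+153471=519712
→ (6083073, 519712).  Check: 6083073²=37003777123329, 137·519712²=37003777123328, difference 1.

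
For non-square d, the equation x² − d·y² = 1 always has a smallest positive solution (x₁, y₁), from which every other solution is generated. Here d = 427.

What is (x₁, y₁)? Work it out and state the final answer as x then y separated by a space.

62 3

√427 → a₀=20, period (1,1,1,40); ℓ=4 even so k=3
i=0: a=20 ⇒ p=20, q=1
…
i=2: a=1 ⇒ p=41, q=2
i=3: a=1 ⇒ p=62, q=3
→ (62, 3).  Check: 62²=3844, 427·3²=3843, difference 1.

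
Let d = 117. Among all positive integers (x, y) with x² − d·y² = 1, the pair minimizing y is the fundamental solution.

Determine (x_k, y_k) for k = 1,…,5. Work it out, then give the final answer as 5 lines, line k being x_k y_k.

[10; 1,4,2,4,1,20] for √117; ℓ=6 ⇒ convergent index 5
a_0=10:  p_0=10·1+0=10,  q_0=10·0+1=1
…
a_2=4:  p_2=4·11+10=54,  q_2=4·1+1=5
…
a_4=4:  p_4=4·119+54=530,  q_4=4·11+5=49
a_5=1:  p_5=1·530+119=649,  q_5=1·49+11=60
fundamental: x₁=649, y₁=60  (since 421201 − 117·3600 = 1)
n=2: (649,60)∘(649,60) = (649·649+117·60·60, 649·60+60·649) = (842401,77880)
n=3: (842401,77880)∘(649,60) = (649·842401+117·60·77880, 649·77880+60·842401) = (1093435849,101088180)
n=4: (1093435849,101088180)∘(649,60) = (649·1093435849+117·60·101088180, 649·101088180+60·1093435849) = (1419278889601,131212379760)
n=5: (1419278889601,131212379760)∘(649,60) = (649·1419278889601+117·60·131212379760, 649·131212379760+60·1419278889601) = (1842222905266249,170313567840300)

649 60
842401 77880
1093435849 101088180
1419278889601 131212379760
1842222905266249 170313567840300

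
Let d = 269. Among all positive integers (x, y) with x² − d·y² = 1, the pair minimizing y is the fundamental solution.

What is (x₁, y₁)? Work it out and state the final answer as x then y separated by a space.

d=269: √d = [16; 2,2,32] (ℓ=3, odd), read p_5/q_5
step 0: (16, 1)  from 16·(1,0) + (0,1)
…
step 4: (5396, 329)  from 2·(2657,162) + (82,5)
step 5: (13449, 820)  from 2·(5396,329) + (2657,162)
(x₁, y₁) = (13449, 820);  13449² − 269·820² = 1 ✓

13449 820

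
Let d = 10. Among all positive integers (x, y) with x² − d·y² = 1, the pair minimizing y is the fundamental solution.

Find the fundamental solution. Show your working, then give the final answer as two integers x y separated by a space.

19 6

d=10: √d = [3; 6] (ℓ=1, odd), read p_1/q_1
k=0  a_k=3  p_k/q_k = 3/1
k=1  a_k=6  p_k/q_k = 19/6
→ (19, 6).  Check: 19²=361, 10·6²=360, difference 1.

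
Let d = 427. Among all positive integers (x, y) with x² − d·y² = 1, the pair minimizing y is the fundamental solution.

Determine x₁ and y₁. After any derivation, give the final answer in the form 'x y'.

62 3

√427 → a₀=20, period (1,1,1,40); ℓ=4 even so k=3
k=0  a_k=20  p_k/q_k = 20/1
…
k=2  a_k=1  p_k/q_k = 41/2
k=3  a_k=1  p_k/q_k = 62/3
→ (62, 3).  Check: 62²=3844, 427·3²=3843, difference 1.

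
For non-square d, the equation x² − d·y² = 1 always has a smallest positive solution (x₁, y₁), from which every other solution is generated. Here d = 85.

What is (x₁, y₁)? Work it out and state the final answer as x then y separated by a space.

[9; 4,1,1,4,18] for √85; ℓ=5 ⇒ convergent index 9
a_0=9:  p_0=9·1+0=9,  q_0=9·0+1=1
…
a_3=1:  p_3=1·46+37=83,  q_3=1·5+4=9
…
a_7=1:  p_7=1·27926+6887=34813,  q_7=1·3029+747=3776
a_8=1:  p_8=1·34813+27926=62739,  q_8=1·3776+3029=6805
a_9=4:  p_9=4·62739+34813=285769,  q_9=4·6805+3776=30996
(x₁, y₁) = (285769, 30996);  285769² − 85·30996² = 1 ✓

285769 30996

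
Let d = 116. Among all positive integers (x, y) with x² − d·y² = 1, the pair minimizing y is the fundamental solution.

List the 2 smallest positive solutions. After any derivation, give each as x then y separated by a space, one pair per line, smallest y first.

9801 910
192119201 17837820

√116 = [10; 1,3,2,1,4,1,2,3,1,20, …], period ℓ=10 (even) → k=9
i=0: a=10 ⇒ p=10, q=1
…
i=2: a=3 ⇒ p=43, q=4
i=3: a=2 ⇒ p=97, q=9
…
i=5: a=4 ⇒ p=657, q=61
…
i=8: a=3 ⇒ p=7550, q=701
i=9: a=1 ⇒ p=9801, q=910
→ (9801, 910).  Check: 9801²=96059601, 116·910²=96059600, difference 1.
n=2: (9801,910)∘(9801,910) = (9801·9801+116·910·910, 9801·910+910·9801) = (192119201,17837820)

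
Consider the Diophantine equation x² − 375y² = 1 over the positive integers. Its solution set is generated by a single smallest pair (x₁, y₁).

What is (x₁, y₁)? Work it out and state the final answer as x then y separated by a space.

[19; 2,1,2,1,5,1,2,1,2,38] for √375; ℓ=10 ⇒ convergent index 9
k=0  a_k=19  p_k/q_k = 19/1
…
k=2  a_k=1  p_k/q_k = 58/3
…
k=4  a_k=1  p_k/q_k = 213/11
…
k=7  a_k=2  p_k/q_k = 4086/211
k=8  a_k=1  p_k/q_k = 5519/285
k=9  a_k=2  p_k/q_k = 15124/781
(x₁, y₁) = (15124, 781);  15124² − 375·781² = 1 ✓

15124 781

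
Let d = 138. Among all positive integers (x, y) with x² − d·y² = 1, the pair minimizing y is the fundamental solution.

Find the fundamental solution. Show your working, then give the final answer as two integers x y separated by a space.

√138 → a₀=11, period (1,2,1,22); ℓ=4 even so k=3
step 0: (11, 1)  from 11·(1,0) + (0,1)
step 1: (12, 1)  from 1·(11,1) + (1,0)
step 2: (35, 3)  from 2·(12,1) + (11,1)
step 3: (47, 4)  from 1·(35,3) + (12,1)
(x₁, y₁) = (47, 4);  47² − 138·4² = 1 ✓

47 4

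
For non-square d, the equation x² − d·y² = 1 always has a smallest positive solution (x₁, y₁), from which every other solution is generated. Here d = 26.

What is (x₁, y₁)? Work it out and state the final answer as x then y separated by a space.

√26 = [5; 10, …], period ℓ=1 (odd) → k=1
i=0: a=5 ⇒ p=5, q=1
i=1: a=10 ⇒ p=51, q=10
→ (51, 10).  Check: 51²=2601, 26·10²=2600, difference 1.

51 10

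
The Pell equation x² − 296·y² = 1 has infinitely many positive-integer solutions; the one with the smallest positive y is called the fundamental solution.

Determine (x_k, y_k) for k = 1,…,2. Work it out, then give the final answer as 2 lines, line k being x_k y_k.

3699 215
27365201 1590570

[17; 4,1,7,1,4,34] for √296; ℓ=6 ⇒ convergent index 5
a_0=17:  p_0=17·1+0=17,  q_0=17·0+1=1
…
a_4=1:  p_4=1·671+86=757,  q_4=1·39+5=44
a_5=4:  p_5=4·757+671=3699,  q_5=4·44+39=215
(x₁, y₁) = (3699, 215);  3699² − 296·215² = 1 ✓
(x_2, y_2) = (3699·3699 + 296·215·215, 3699·215 + 215·3699) = (27365201, 1590570)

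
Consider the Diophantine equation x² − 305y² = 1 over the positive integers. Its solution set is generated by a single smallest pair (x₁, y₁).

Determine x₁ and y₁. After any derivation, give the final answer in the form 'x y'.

489 28

√305 = [17; 2,6,2,34, …], period ℓ=4 (even) → k=3
i=0: a=17 ⇒ p=17, q=1
i=1: a=2 ⇒ p=35, q=2
i=2: a=6 ⇒ p=227, q=13
i=3: a=2 ⇒ p=489, q=28
→ (489, 28).  Check: 489²=239121, 305·28²=239120, difference 1.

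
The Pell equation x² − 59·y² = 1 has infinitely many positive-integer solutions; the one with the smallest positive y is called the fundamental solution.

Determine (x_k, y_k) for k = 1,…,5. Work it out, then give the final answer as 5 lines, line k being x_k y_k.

530 69
561799 73140
595506410 77528331
631236232801 82179957720
669109811262650 87110677654869

[7; 1,2,7,2,1,14] for √59; ℓ=6 ⇒ convergent index 5
i=0: a=7 ⇒ p=7, q=1
i=1: a=1 ⇒ p=8, q=1
i=2: a=2 ⇒ p=23, q=3
i=3: a=7 ⇒ p=169, q=22
i=4: a=2 ⇒ p=361, q=47
i=5: a=1 ⇒ p=530, q=69
fundamental: x₁=530, y₁=69  (since 280900 − 59·4761 = 1)
k=2:  x_2 = 530·530+59·69·69 = 561799,  y_2 = 530·69+69·530 = 73140
k=3:  x_3 = 530·561799+59·69·73140 = 595506410,  y_3 = 530·73140+69·561799 = 77528331
k=4:  x_4 = 530·595506410+59·69·77528331 = 631236232801,  y_4 = 530·77528331+69·595506410 = 82179957720
k=5:  x_5 = 530·631236232801+59·69·82179957720 = 669109811262650,  y_5 = 530·82179957720+69·631236232801 = 87110677654869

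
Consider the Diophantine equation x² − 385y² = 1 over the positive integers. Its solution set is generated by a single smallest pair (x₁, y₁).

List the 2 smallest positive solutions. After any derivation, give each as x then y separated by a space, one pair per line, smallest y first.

95831 4884
18367161121 936077208

√385 → a₀=19, period (1,1,1,1,1,…,1,1,38); ℓ=16 even so k=15
k=0  a_k=19  p_k/q_k = 19/1
k=1  a_k=1  p_k/q_k = 20/1
k=2  a_k=1  p_k/q_k = 39/2
…
k=4  a_k=1  p_k/q_k = 98/5
…
k=12  a_k=1  p_k/q_k = 23271/1186
…
k=14  a_k=1  p_k/q_k = 59551/3035
k=15  a_k=1  p_k/q_k = 95831/4884
(x₁, y₁) = (95831, 4884);  95831² − 385·4884² = 1 ✓
(x_2, y_2) = (95831·95831 + 385·4884·4884, 95831·4884 + 4884·95831) = (18367161121, 936077208)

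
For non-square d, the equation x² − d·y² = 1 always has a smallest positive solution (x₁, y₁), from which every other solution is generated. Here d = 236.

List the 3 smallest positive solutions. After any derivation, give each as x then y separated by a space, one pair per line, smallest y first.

√236 = [15; 2,1,3,5,1,6,1,5,3,1,2,30, …], period ℓ=12 (even) → k=11
i=0: a=15 ⇒ p=15, q=1
i=1: a=2 ⇒ p=31, q=2
i=2: a=1 ⇒ p=46, q=3
i=3: a=3 ⇒ p=169, q=11
i=4: a=5 ⇒ p=891, q=58
…
i=6: a=6 ⇒ p=7251, q=472
…
i=8: a=5 ⇒ p=48806, q=3177
…
i=10: a=1 ⇒ p=203535, q=13249
i=11: a=2 ⇒ p=561799, q=36570
→ (561799, 36570).  Check: 561799²=315618116401, 236·36570²=315618116400, difference 1.
n=2: (561799,36570)∘(561799,36570) = (561799·561799+236·36570·36570, 561799·36570+36570·561799) = (631236232801,41089978860)
n=3: (631236232801,41089978860)∘(561799,36570) = (561799·631236232801+236·36570·41089978860, 561799·41089978860+36570·631236232801) = (709255768702176199,46168618067101710)

561799 36570
631236232801 41089978860
709255768702176199 46168618067101710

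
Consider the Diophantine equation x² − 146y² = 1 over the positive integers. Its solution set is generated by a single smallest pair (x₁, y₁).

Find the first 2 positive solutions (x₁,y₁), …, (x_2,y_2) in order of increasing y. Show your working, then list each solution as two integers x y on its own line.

√146 → a₀=12, period (12,24); ℓ=2 even so k=1
step 0: (12, 1)  from 12·(1,0) + (0,1)
step 1: (145, 12)  from 12·(12,1) + (1,0)
(x₁, y₁) = (145, 12);  145² − 146·12² = 1 ✓
(145+12√146)^2 = 42049 + 3480√146

145 12
42049 3480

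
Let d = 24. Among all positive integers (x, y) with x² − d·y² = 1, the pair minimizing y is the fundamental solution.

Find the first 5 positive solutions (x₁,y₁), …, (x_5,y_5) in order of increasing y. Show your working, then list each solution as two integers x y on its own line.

√24 = [4; 1,8, …], period ℓ=2 (even) → k=1
k=0  a_k=4  p_k/q_k = 4/1
k=1  a_k=1  p_k/q_k = 5/1
→ (5, 1).  Check: 5²=25, 24·1²=24, difference 1.
(5+1√24)^2 = 49 + 10√24
(5+1√24)^3 = 485 + 99√24
(5+1√24)^4 = 4801 + 980√24
(5+1√24)^5 = 47525 + 9701√24

5 1
49 10
485 99
4801 980
47525 9701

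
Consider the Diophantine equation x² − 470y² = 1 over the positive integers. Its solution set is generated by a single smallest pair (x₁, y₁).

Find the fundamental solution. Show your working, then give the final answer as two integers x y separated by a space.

1691 78

[21; 1,2,8,2,1,42] for √470; ℓ=6 ⇒ convergent index 5
a_0=21:  p_0=21·1+0=21,  q_0=21·0+1=1
a_1=1:  p_1=1·21+1=22,  q_1=1·1+0=1
a_2=2:  p_2=2·22+21=65,  q_2=2·1+1=3
a_3=8:  p_3=8·65+22=542,  q_3=8·3+1=25
a_4=2:  p_4=2·542+65=1149,  q_4=2·25+3=53
a_5=1:  p_5=1·1149+542=1691,  q_5=1·53+25=78
(x₁, y₁) = (1691, 78);  1691² − 470·78² = 1 ✓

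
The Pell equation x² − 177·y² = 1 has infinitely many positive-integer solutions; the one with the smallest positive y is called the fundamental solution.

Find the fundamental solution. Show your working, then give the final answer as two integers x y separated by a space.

62423 4692

d=177: √d = [13; 3,3,2,8,2,3,3,26] (ℓ=8, even), read p_7/q_7
step 0: (13, 1)  from 13·(1,0) + (0,1)
step 1: (40, 3)  from 3·(13,1) + (1,0)
…
step 3: (306, 23)  from 2·(133,10) + (40,3)
step 4: (2581, 194)  from 8·(306,23) + (133,10)
step 5: (5468, 411)  from 2·(2581,194) + (306,23)
step 6: (18985, 1427)  from 3·(5468,411) + (2581,194)
step 7: (62423, 4692)  from 3·(18985,1427) + (5468,411)
fundamental: x₁=62423, y₁=4692  (since 3896630929 − 177·22014864 = 1)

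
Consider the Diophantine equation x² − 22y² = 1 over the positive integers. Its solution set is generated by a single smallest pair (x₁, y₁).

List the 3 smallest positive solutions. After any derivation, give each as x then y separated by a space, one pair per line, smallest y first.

√22 = [4; 1,2,4,2,1,8, …], period ℓ=6 (even) → k=5
a_0=4:  p_0=4·1+0=4,  q_0=4·0+1=1
a_1=1:  p_1=1·4+1=5,  q_1=1·1+0=1
a_2=2:  p_2=2·5+4=14,  q_2=2·1+1=3
a_3=4:  p_3=4·14+5=61,  q_3=4·3+1=13
a_4=2:  p_4=2·61+14=136,  q_4=2·13+3=29
a_5=1:  p_5=1·136+61=197,  q_5=1·29+13=42
→ (197, 42).  Check: 197²=38809, 22·42²=38808, difference 1.
n=2: (197,42)∘(197,42) = (197·197+22·42·42, 197·42+42·197) = (77617,16548)
n=3: (77617,16548)∘(197,42) = (197·77617+22·42·16548, 197·16548+42·77617) = (30580901,6519870)

197 42
77617 16548
30580901 6519870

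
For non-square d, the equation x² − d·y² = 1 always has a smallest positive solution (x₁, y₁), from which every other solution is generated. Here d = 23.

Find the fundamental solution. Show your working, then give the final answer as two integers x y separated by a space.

√23 = [4; 1,3,1,8, …], period ℓ=4 (even) → k=3
k=0  a_k=4  p_k/q_k = 4/1
…
k=2  a_k=3  p_k/q_k = 19/4
k=3  a_k=1  p_k/q_k = 24/5
fundamental: x₁=24, y₁=5  (since 576 − 23·25 = 1)

24 5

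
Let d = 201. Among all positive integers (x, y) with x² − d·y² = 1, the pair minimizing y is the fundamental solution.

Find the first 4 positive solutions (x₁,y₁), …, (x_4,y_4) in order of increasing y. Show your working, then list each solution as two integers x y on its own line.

[14; 5,1,1,1,2,…,1,5,28] for √201; ℓ=14 ⇒ convergent index 13
k=0  a_k=14  p_k/q_k = 14/1
…
k=3  a_k=1  p_k/q_k = 156/11
k=4  a_k=1  p_k/q_k = 241/17
…
k=6  a_k=1  p_k/q_k = 879/62
…
k=8  a_k=1  p_k/q_k = 8549/603
k=9  a_k=2  p_k/q_k = 24768/1747
k=10  a_k=1  p_k/q_k = 33317/2350
…
k=12  a_k=1  p_k/q_k = 91402/6447
k=13  a_k=5  p_k/q_k = 515095/36332
fundamental: x₁=515095, y₁=36332  (since 265322859025 − 201·1320014224 = 1)
n=2: (515095,36332)∘(515095,36332) = (515095·515095+201·36332·36332, 515095·36332+36332·515095) = (530645718049,37428863080)
n=3: (530645718049,37428863080)∘(515095,36332) = (515095·530645718049+201·36332·37428863080, 515095·37428863080+36332·530645718049) = (546665912276384215,38558840456348868)
n=4: (546665912276384215,38558840456348868)∘(515095,36332) = (515095·546665912276384215+201·36332·38558840456348868, 515095·38558840456348868+36332·546665912276384215) = (563169756167477608732801,39722931849688611461840)

515095 36332
530645718049 37428863080
546665912276384215 38558840456348868
563169756167477608732801 39722931849688611461840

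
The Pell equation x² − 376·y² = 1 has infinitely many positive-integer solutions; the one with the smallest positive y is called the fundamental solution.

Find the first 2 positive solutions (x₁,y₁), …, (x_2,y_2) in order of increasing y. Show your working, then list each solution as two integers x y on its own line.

√376 → a₀=19, period (2,1,1,3,1,…,1,2,38); ℓ=16 even so k=15
step 0: (19, 1)  from 19·(1,0) + (0,1)
step 1: (39, 2)  from 2·(19,1) + (1,0)
step 2: (58, 3)  from 1·(39,2) + (19,1)
step 3: (97, 5)  from 1·(58,3) + (39,2)
…
step 5: (446, 23)  from 1·(349,18) + (97,5)
step 6: (1241, 64)  from 2·(446,23) + (349,18)
step 7: (2928, 151)  from 2·(1241,64) + (446,23)
…
step 9: (28834, 1487)  from 2·(12953,668) + (2928,151)
step 10: (70621, 3642)  from 2·(28834,1487) + (12953,668)
step 11: (99455, 5129)  from 1·(70621,3642) + (28834,1487)
step 12: (368986, 19029)  from 3·(99455,5129) + (70621,3642)
…
step 14: (837427, 43187)  from 1·(468441,24158) + (368986,19029)
step 15: (2143295, 110532)  from 2·(837427,43187) + (468441,24158)
(x₁, y₁) = (2143295, 110532);  2143295² − 376·110532² = 1 ✓
k=2:  x_2 = 2143295·2143295+376·110532·110532 = 9187426914049,  y_2 = 2143295·110532+110532·2143295 = 473805365880

2143295 110532
9187426914049 473805365880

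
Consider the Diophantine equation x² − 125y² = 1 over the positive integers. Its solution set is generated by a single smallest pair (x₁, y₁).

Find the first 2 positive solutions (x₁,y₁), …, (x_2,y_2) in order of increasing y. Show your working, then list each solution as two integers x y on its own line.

930249 83204
1730726404001 154800875592

[11; 5,1,1,5,22] for √125; ℓ=5 ⇒ convergent index 9
a_0=11:  p_0=11·1+0=11,  q_0=11·0+1=1
…
a_3=1:  p_3=1·67+56=123,  q_3=1·6+5=11
a_4=5:  p_4=5·123+67=682,  q_4=5·11+6=61
a_5=22:  p_5=22·682+123=15127,  q_5=22·61+11=1353
…
a_8=1:  p_8=1·91444+76317=167761,  q_8=1·8179+6826=15005
a_9=5:  p_9=5·167761+91444=930249,  q_9=5·15005+8179=83204
→ (930249, 83204).  Check: 930249²=865363202001, 125·83204²=865363202000, difference 1.
(930249+83204√125)^2 = 1730726404001 + 154800875592√125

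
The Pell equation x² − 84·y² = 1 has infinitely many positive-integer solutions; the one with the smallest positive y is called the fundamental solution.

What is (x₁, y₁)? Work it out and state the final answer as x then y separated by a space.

d=84: √d = [9; 6,18] (ℓ=2, even), read p_1/q_1
a_0=9:  p_0=9·1+0=9,  q_0=9·0+1=1
a_1=6:  p_1=6·9+1=55,  q_1=6·1+0=6
→ (55, 6).  Check: 55²=3025, 84·6²=3024, difference 1.

55 6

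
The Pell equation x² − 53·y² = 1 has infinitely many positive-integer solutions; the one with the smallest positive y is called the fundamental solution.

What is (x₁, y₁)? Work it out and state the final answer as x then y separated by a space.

66249 9100

√53 → a₀=7, period (3,1,1,3,14); ℓ=5 odd so k=9
i=0: a=7 ⇒ p=7, q=1
i=1: a=3 ⇒ p=22, q=3
i=2: a=1 ⇒ p=29, q=4
…
i=4: a=3 ⇒ p=182, q=25
i=5: a=14 ⇒ p=2599, q=357
i=6: a=3 ⇒ p=7979, q=1096
i=7: a=1 ⇒ p=10578, q=1453
i=8: a=1 ⇒ p=18557, q=2549
i=9: a=3 ⇒ p=66249, q=9100
→ (66249, 9100).  Check: 66249²=4388930001, 53·9100²=4388930000, difference 1.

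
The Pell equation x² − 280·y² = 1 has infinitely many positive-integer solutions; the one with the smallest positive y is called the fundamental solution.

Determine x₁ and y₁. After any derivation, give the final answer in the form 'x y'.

251 15

√280 → a₀=16, period (1,2,1,2,1,32); ℓ=6 even so k=5
k=0  a_k=16  p_k/q_k = 16/1
k=1  a_k=1  p_k/q_k = 17/1
k=2  a_k=2  p_k/q_k = 50/3
k=3  a_k=1  p_k/q_k = 67/4
k=4  a_k=2  p_k/q_k = 184/11
k=5  a_k=1  p_k/q_k = 251/15
fundamental: x₁=251, y₁=15  (since 63001 − 280·225 = 1)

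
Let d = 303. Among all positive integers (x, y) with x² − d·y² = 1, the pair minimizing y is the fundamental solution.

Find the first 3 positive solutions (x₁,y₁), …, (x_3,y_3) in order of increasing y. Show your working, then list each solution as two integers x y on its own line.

[17; 2,2,5,2,2,34] for √303; ℓ=6 ⇒ convergent index 5
a_0=17:  p_0=17·1+0=17,  q_0=17·0+1=1
a_1=2:  p_1=2·17+1=35,  q_1=2·1+0=2
a_2=2:  p_2=2·35+17=87,  q_2=2·2+1=5
…
a_4=2:  p_4=2·470+87=1027,  q_4=2·27+5=59
a_5=2:  p_5=2·1027+470=2524,  q_5=2·59+27=145
fundamental: x₁=2524, y₁=145  (since 6370576 − 303·21025 = 1)
n=2: (2524,145)∘(2524,145) = (2524·2524+303·145·145, 2524·145+145·2524) = (12741151,731960)
n=3: (12741151,731960)∘(2524,145) = (2524·12741151+303·145·731960, 2524·731960+145·12741151) = (64317327724,3694933935)

2524 145
12741151 731960
64317327724 3694933935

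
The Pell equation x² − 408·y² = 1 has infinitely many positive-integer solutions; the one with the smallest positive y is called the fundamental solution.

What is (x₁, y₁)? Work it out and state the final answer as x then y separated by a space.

101 5

√408 = [20; 5,40, …], period ℓ=2 (even) → k=1
i=0: a=20 ⇒ p=20, q=1
i=1: a=5 ⇒ p=101, q=5
→ (101, 5).  Check: 101²=10201, 408·5²=10200, difference 1.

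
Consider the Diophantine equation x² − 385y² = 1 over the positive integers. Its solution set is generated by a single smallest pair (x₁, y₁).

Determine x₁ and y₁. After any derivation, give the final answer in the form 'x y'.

d=385: √d = [19; 1,1,1,1,1,…,1,1,38] (ℓ=16, even), read p_15/q_15
k=0  a_k=19  p_k/q_k = 19/1
k=1  a_k=1  p_k/q_k = 20/1
…
k=4  a_k=1  p_k/q_k = 98/5
k=5  a_k=1  p_k/q_k = 157/8
…
k=9  a_k=1  p_k/q_k = 2747/140
…
k=11  a_k=1  p_k/q_k = 13009/663
k=12  a_k=1  p_k/q_k = 23271/1186
k=13  a_k=1  p_k/q_k = 36280/1849
k=14  a_k=1  p_k/q_k = 59551/3035
k=15  a_k=1  p_k/q_k = 95831/4884
→ (95831, 4884).  Check: 95831²=9183580561, 385·4884²=9183580560, difference 1.

95831 4884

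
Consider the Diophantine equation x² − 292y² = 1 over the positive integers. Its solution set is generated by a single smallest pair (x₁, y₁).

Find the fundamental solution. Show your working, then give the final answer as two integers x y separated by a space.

2281249 133500

√292 = [17; 11,2,1,3,8,3,1,2,11,34, …], period ℓ=10 (even) → k=9
a_0=17:  p_0=17·1+0=17,  q_0=17·0+1=1
a_1=11:  p_1=11·17+1=188,  q_1=11·1+0=11
…
a_3=1:  p_3=1·393+188=581,  q_3=1·23+11=34
…
a_5=8:  p_5=8·2136+581=17669,  q_5=8·125+34=1034
a_6=3:  p_6=3·17669+2136=55143,  q_6=3·1034+125=3227
a_7=1:  p_7=1·55143+17669=72812,  q_7=1·3227+1034=4261
a_8=2:  p_8=2·72812+55143=200767,  q_8=2·4261+3227=11749
a_9=11:  p_9=11·200767+72812=2281249,  q_9=11·11749+4261=133500
(x₁, y₁) = (2281249, 133500);  2281249² − 292·133500² = 1 ✓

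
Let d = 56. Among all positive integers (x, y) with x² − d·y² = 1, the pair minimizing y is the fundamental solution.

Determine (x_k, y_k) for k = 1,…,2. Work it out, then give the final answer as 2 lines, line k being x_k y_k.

[7; 2,14] for √56; ℓ=2 ⇒ convergent index 1
step 0: (7, 1)  from 7·(1,0) + (0,1)
step 1: (15, 2)  from 2·(7,1) + (1,0)
fundamental: x₁=15, y₁=2  (since 225 − 56·4 = 1)
k=2:  x_2 = 15·15+56·2·2 = 449,  y_2 = 15·2+2·15 = 60

15 2
449 60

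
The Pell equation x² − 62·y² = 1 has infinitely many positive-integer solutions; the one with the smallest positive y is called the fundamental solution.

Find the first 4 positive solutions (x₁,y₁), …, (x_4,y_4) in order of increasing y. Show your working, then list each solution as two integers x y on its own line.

63 8
7937 1008
999999 127000
125991937 16000992

d=62: √d = [7; 1,6,1,14] (ℓ=4, even), read p_3/q_3
k=0  a_k=7  p_k/q_k = 7/1
k=1  a_k=1  p_k/q_k = 8/1
k=2  a_k=6  p_k/q_k = 55/7
k=3  a_k=1  p_k/q_k = 63/8
fundamental: x₁=63, y₁=8  (since 3969 − 62·64 = 1)
(63+8√62)^2 = 7937 + 1008√62
(63+8√62)^3 = 999999 + 127000√62
(63+8√62)^4 = 125991937 + 16000992√62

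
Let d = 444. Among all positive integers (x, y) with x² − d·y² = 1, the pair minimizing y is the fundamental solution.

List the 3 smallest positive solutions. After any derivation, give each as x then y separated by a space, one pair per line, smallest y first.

[21; 14,42] for √444; ℓ=2 ⇒ convergent index 1
i=0: a=21 ⇒ p=21, q=1
i=1: a=14 ⇒ p=295, q=14
(x₁, y₁) = (295, 14);  295² − 444·14² = 1 ✓
(295+14√444)^2 = 174049 + 8260√444
(295+14√444)^3 = 102688615 + 4873386√444

295 14
174049 8260
102688615 4873386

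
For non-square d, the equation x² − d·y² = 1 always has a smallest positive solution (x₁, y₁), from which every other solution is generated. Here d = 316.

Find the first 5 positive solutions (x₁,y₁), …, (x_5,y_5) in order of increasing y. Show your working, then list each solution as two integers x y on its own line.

12799 720
327628801 18430560
8386642035199 471785474160
214681262489395201 12076764549117120
5495410948816896319999 309141018456514563600

d=316: √d = [17; 1,3,2,8,2,3,1,34] (ℓ=8, even), read p_7/q_7
step 0: (17, 1)  from 17·(1,0) + (0,1)
step 1: (18, 1)  from 1·(17,1) + (1,0)
…
step 4: (1351, 76)  from 8·(160,9) + (71,4)
…
step 6: (9937, 559)  from 3·(2862,161) + (1351,76)
step 7: (12799, 720)  from 1·(9937,559) + (2862,161)
→ (12799, 720).  Check: 12799²=163814401, 316·720²=163814400, difference 1.
(12799+720√316)^2 = 327628801 + 18430560√316
(12799+720√316)^3 = 8386642035199 + 471785474160√316
(12799+720√316)^4 = 214681262489395201 + 12076764549117120√316
(12799+720√316)^5 = 5495410948816896319999 + 309141018456514563600√316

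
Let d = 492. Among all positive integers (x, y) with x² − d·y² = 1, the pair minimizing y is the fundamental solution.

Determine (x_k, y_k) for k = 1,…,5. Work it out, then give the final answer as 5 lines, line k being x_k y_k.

√492 = [22; 5,1,1,10,1,1,5,44, …], period ℓ=8 (even) → k=7
k=0  a_k=22  p_k/q_k = 22/1
…
k=5  a_k=1  p_k/q_k = 2817/127
k=6  a_k=1  p_k/q_k = 5390/243
k=7  a_k=5  p_k/q_k = 29767/1342
fundamental: x₁=29767, y₁=1342  (since 886074289 − 492·1800964 = 1)
n=2: (29767,1342)∘(29767,1342) = (29767·29767+492·1342·1342, 29767·1342+1342·29767) = (1772148577,79894628)
n=3: (1772148577,79894628)∘(29767,1342) = (29767·1772148577+492·1342·79894628, 29767·79894628+1342·1772148577) = (105503093353351,4756446782010)
n=4: (105503093353351,4756446782010)∘(29767,1342) = (29767·105503093353351+492·1342·4756446782010, 29767·4756446782010+1342·105503093353351) = (6281021157926249857,283170302640288712)
n=5: (6281021157926249857,283170302640288712)∘(29767,1342) = (29767·6281021157926249857+492·1342·283170302640288712, 29767·283170302640288712+1342·6281021157926249857) = (373934313510478265633287,16858260792630501398198)

29767 1342
1772148577 79894628
105503093353351 4756446782010
6281021157926249857 283170302640288712
373934313510478265633287 16858260792630501398198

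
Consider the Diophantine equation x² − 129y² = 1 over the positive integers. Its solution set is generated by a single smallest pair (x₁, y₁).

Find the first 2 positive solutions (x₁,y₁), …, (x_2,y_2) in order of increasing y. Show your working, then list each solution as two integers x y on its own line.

d=129: √d = [11; 2,1,3,1,6,1,3,1,2,22] (ℓ=10, even), read p_9/q_9
step 0: (11, 1)  from 11·(1,0) + (0,1)
step 1: (23, 2)  from 2·(11,1) + (1,0)
…
step 6: (1238, 109)  from 1·(1079,95) + (159,14)
step 7: (4793, 422)  from 3·(1238,109) + (1079,95)
step 8: (6031, 531)  from 1·(4793,422) + (1238,109)
step 9: (16855, 1484)  from 2·(6031,531) + (4793,422)
→ (16855, 1484).  Check: 16855²=284091025, 129·1484²=284091024, difference 1.
(x_2, y_2) = (16855·16855 + 129·1484·1484, 16855·1484 + 1484·16855) = (568182049, 50025640)

16855 1484
568182049 50025640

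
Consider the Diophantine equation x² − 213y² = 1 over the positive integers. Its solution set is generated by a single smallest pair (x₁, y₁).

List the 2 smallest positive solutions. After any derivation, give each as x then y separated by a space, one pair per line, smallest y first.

√213 → a₀=14, period (1,1,2,6,1,8,1,6,2,1,1,28); ℓ=12 even so k=11
i=0: a=14 ⇒ p=14, q=1
…
i=2: a=1 ⇒ p=29, q=2
…
i=4: a=6 ⇒ p=467, q=32
…
i=6: a=8 ⇒ p=4787, q=328
…
i=8: a=6 ⇒ p=36749, q=2518
i=9: a=2 ⇒ p=78825, q=5401
i=10: a=1 ⇒ p=115574, q=7919
i=11: a=1 ⇒ p=194399, q=13320
fundamental: x₁=194399, y₁=13320  (since 37790971201 − 213·177422400 = 1)
(194399+13320√213)^2 = 75581942401 + 5178789360√213

194399 13320
75581942401 5178789360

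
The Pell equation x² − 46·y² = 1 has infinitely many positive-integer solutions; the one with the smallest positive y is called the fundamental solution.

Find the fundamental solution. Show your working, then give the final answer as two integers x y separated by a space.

d=46: √d = [6; 1,3,1,1,2,6,2,1,1,3,1,12] (ℓ=12, even), read p_11/q_11
a_0=6:  p_0=6·1+0=6,  q_0=6·0+1=1
a_1=1:  p_1=1·6+1=7,  q_1=1·1+0=1
a_2=3:  p_2=3·7+6=27,  q_2=3·1+1=4
a_3=1:  p_3=1·27+7=34,  q_3=1·4+1=5
…
a_5=2:  p_5=2·61+34=156,  q_5=2·9+5=23
a_6=6:  p_6=6·156+61=997,  q_6=6·23+9=147
a_7=2:  p_7=2·997+156=2150,  q_7=2·147+23=317
a_8=1:  p_8=1·2150+997=3147,  q_8=1·317+147=464
a_9=1:  p_9=1·3147+2150=5297,  q_9=1·464+317=781
a_10=3:  p_10=3·5297+3147=19038,  q_10=3·781+464=2807
a_11=1:  p_11=1·19038+5297=24335,  q_11=1·2807+781=3588
(x₁, y₁) = (24335, 3588);  24335² − 46·3588² = 1 ✓

24335 3588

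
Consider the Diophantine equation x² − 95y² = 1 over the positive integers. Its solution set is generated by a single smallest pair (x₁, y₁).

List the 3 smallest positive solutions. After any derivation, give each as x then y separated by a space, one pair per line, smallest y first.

39 4
3041 312
237159 24332

d=95: √d = [9; 1,2,1,18] (ℓ=4, even), read p_3/q_3
k=0  a_k=9  p_k/q_k = 9/1
k=1  a_k=1  p_k/q_k = 10/1
k=2  a_k=2  p_k/q_k = 29/3
k=3  a_k=1  p_k/q_k = 39/4
fundamental: x₁=39, y₁=4  (since 1521 − 95·16 = 1)
(x_2, y_2) = (39·39 + 95·4·4, 39·4 + 4·39) = (3041, 312)
(x_3, y_3) = (39·3041 + 95·4·312, 39·312 + 4·3041) = (237159, 24332)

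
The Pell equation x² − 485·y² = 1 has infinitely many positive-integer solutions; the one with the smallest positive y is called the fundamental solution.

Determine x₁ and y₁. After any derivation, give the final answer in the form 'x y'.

969 44

[22; 44] for √485; ℓ=1 ⇒ convergent index 1
step 0: (22, 1)  from 22·(1,0) + (0,1)
step 1: (969, 44)  from 44·(22,1) + (1,0)
fundamental: x₁=969, y₁=44  (since 938961 − 485·1936 = 1)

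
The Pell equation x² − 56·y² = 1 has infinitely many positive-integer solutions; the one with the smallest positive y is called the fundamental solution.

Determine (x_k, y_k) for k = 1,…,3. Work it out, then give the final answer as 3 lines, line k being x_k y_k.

√56 → a₀=7, period (2,14); ℓ=2 even so k=1
k=0  a_k=7  p_k/q_k = 7/1
k=1  a_k=2  p_k/q_k = 15/2
fundamental: x₁=15, y₁=2  (since 225 − 56·4 = 1)
(15+2√56)^2 = 449 + 60√56
(15+2√56)^3 = 13455 + 1798√56

15 2
449 60
13455 1798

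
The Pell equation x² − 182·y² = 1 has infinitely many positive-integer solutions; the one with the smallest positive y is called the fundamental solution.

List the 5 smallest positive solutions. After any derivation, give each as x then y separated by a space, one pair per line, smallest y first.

[13; 2,26] for √182; ℓ=2 ⇒ convergent index 1
step 0: (13, 1)  from 13·(1,0) + (0,1)
step 1: (27, 2)  from 2·(13,1) + (1,0)
→ (27, 2).  Check: 27²=729, 182·2²=728, difference 1.
n=2: (27,2)∘(27,2) = (27·27+182·2·2, 27·2+2·27) = (1457,108)
n=3: (1457,108)∘(27,2) = (27·1457+182·2·108, 27·108+2·1457) = (78651,5830)
n=4: (78651,5830)∘(27,2) = (27·78651+182·2·5830, 27·5830+2·78651) = (4245697,314712)
n=5: (4245697,314712)∘(27,2) = (27·4245697+182·2·314712, 27·314712+2·4245697) = (229188987,16988618)

27 2
1457 108
78651 5830
4245697 314712
229188987 16988618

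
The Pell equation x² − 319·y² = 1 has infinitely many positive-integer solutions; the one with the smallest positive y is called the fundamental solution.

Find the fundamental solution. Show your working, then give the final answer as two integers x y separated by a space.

√319 → a₀=17, period (1,6,5,1,4,…,6,1,34); ℓ=14 even so k=13
a_0=17:  p_0=17·1+0=17,  q_0=17·0+1=1
…
a_4=1:  p_4=1·643+125=768,  q_4=1·36+7=43
…
a_6=3:  p_6=3·3715+768=11913,  q_6=3·208+43=667
…
a_8=3:  p_8=3·15628+11913=58797,  q_8=3·875+667=3292
a_9=4:  p_9=4·58797+15628=250816,  q_9=4·3292+875=14043
a_10=1:  p_10=1·250816+58797=309613,  q_10=1·14043+3292=17335
a_11=5:  p_11=5·309613+250816=1798881,  q_11=5·17335+14043=100718
a_12=6:  p_12=6·1798881+309613=11102899,  q_12=6·100718+17335=621643
a_13=1:  p_13=1·11102899+1798881=12901780,  q_13=1·621643+100718=722361
(x₁, y₁) = (12901780, 722361);  12901780² − 319·722361² = 1 ✓

12901780 722361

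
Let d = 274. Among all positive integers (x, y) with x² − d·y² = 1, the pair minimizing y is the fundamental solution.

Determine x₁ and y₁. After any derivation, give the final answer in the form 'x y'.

3959299 239190

√274 → a₀=16, period (1,1,4,4,1,1,32); ℓ=7 odd so k=13
k=0  a_k=16  p_k/q_k = 16/1
…
k=3  a_k=4  p_k/q_k = 149/9
…
k=5  a_k=1  p_k/q_k = 778/47
…
k=7  a_k=32  p_k/q_k = 45802/2767
k=8  a_k=1  p_k/q_k = 47209/2852
…
k=12  a_k=1  p_k/q_k = 2189276/132259
k=13  a_k=1  p_k/q_k = 3959299/239190
→ (3959299, 239190).  Check: 3959299²=15676048571401, 274·239190²=15676048571400, difference 1.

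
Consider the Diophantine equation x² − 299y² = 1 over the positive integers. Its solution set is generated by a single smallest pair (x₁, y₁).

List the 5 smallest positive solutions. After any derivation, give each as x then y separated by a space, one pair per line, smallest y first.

415 24
344449 19920
285892255 16533576
237290227201 13722848160
196950602684575 11389947439224

d=299: √d = [17; 3,2,3,34] (ℓ=4, even), read p_3/q_3
i=0: a=17 ⇒ p=17, q=1
…
i=2: a=2 ⇒ p=121, q=7
i=3: a=3 ⇒ p=415, q=24
fundamental: x₁=415, y₁=24  (since 172225 − 299·576 = 1)
(415+24√299)^2 = 344449 + 19920√299
(415+24√299)^3 = 285892255 + 16533576√299
(415+24√299)^4 = 237290227201 + 13722848160√299
(415+24√299)^5 = 196950602684575 + 11389947439224√299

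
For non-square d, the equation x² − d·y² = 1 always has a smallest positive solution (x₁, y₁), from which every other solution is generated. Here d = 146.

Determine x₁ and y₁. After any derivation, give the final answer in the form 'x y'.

145 12

d=146: √d = [12; 12,24] (ℓ=2, even), read p_1/q_1
i=0: a=12 ⇒ p=12, q=1
i=1: a=12 ⇒ p=145, q=12
→ (145, 12).  Check: 145²=21025, 146·12²=21024, difference 1.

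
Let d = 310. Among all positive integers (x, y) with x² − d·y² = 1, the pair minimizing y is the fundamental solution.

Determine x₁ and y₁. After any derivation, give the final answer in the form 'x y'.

d=310: √d = [17; 1,1,1,1,5,…,1,1,34] (ℓ=16, even), read p_15/q_15
k=0  a_k=17  p_k/q_k = 17/1
…
k=2  a_k=1  p_k/q_k = 35/2
…
k=4  a_k=1  p_k/q_k = 88/5
…
k=6  a_k=3  p_k/q_k = 1567/89
…
k=12  a_k=1  p_k/q_k = 181315/10298
…
k=14  a_k=1  p_k/q_k = 515017/29251
k=15  a_k=1  p_k/q_k = 848719/48204
→ (848719, 48204).  Check: 848719²=720323940961, 310·48204²=720323940960, difference 1.

848719 48204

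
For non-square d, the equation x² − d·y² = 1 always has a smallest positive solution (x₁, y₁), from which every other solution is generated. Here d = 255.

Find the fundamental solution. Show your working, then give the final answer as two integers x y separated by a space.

16 1

√255 → a₀=15, period (1,30); ℓ=2 even so k=1
step 0: (15, 1)  from 15·(1,0) + (0,1)
step 1: (16, 1)  from 1·(15,1) + (1,0)
(x₁, y₁) = (16, 1);  16² − 255·1² = 1 ✓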